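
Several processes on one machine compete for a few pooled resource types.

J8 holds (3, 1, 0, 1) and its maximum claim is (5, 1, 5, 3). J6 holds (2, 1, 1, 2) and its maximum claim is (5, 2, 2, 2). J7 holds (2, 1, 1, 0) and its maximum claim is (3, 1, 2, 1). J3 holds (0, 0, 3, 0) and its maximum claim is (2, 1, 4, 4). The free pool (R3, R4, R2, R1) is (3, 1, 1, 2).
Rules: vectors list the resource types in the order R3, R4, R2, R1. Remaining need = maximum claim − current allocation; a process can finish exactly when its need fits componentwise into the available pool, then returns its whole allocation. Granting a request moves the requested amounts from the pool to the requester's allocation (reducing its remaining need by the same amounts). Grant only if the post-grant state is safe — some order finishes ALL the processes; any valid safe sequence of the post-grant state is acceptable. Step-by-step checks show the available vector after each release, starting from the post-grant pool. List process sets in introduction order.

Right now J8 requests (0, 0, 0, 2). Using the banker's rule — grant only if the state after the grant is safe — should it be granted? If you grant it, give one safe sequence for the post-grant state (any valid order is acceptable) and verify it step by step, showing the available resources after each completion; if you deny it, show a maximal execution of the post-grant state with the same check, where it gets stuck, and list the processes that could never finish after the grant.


DENY: after the grant no complete ordering would exist.
Key observation: after J6, J7 the pool peaks at (7, 3, 3, 2), and each blocked process is short somewhere: J8 on R2; J3 on R1.
After a pretend grant, a maximal execution: J6, J7 — then nothing else fits. Check, step by step:
  pool = (3, 1, 1, 0)
  J6: need (3, 1, 1, 0) fits (3, 1, 1, 0); releases (2, 1, 1, 2), pool now (5, 2, 2, 2)
  J7: need (1, 0, 1, 1) fits (5, 2, 2, 2); releases (2, 1, 1, 0), pool now (7, 3, 3, 2)
  J8 still needs (2, 0, 5, 0) but only (7, 3, 3, 2) is free — short on R2
  J3 still needs (2, 1, 1, 4) but only (7, 3, 3, 2) is free — short on R1
Processes that could never finish after the grant: J8 and J3.


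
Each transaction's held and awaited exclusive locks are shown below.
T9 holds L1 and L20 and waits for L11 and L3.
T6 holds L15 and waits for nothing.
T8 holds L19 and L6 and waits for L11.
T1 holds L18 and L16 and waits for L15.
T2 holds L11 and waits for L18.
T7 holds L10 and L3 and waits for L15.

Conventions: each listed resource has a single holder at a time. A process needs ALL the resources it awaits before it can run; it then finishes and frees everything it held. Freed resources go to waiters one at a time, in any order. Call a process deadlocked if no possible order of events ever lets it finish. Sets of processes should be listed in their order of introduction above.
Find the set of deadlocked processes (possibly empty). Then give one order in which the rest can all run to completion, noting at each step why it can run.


No process is deadlocked.
Key observation: no waiting chain loops back on itself — every chain ends at a process that waits on nothing, so everyone eventually runs.
The rest can finish in the order T6, T1, T7, T2, T9, T8.
Walking it through:
  T6: no waits; runs immediately, freeing L15
  T1: everything it awaited (L15) is free; runs, freeing L18 and L16
  T7: everything it awaited (L15) is free; runs, freeing L10 and L3
  T2: everything it awaited (L18) is free; runs, freeing L11
  T9: everything it awaited (L11 and L3) is free; runs, freeing L1 and L20
  T8: everything it awaited (L11) is free; runs, freeing L19 and L6


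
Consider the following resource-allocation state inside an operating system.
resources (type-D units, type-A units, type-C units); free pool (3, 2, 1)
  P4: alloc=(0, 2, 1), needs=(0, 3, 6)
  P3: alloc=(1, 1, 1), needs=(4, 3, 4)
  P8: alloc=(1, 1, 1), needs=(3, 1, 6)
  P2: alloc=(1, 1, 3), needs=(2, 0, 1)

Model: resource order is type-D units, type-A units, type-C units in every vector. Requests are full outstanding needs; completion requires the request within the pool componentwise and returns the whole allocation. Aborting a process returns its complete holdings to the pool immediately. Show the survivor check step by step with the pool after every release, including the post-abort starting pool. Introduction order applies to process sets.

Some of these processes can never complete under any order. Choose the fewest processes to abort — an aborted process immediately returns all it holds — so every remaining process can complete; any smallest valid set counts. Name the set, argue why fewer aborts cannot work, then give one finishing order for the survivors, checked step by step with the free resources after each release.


Abort P8.
Key observation: no ordering could ever have run P4 before the abort of P8; with (1, 1, 1) back in the pool it fits at step 3.
Minimality: the empty abort set fails — the state is deadlocked as it stands.
Survivors finish in the order: P2, P3, P4. Walking it through (pool after the aborts first):
  pool = (4, 3, 2)
  P2 needs (2, 0, 1) <= (4, 3, 2) -> finishes; pool += (1, 1, 3) = (5, 4, 5)
  P3 needs (4, 3, 4) <= (5, 4, 5) -> finishes; pool += (1, 1, 1) = (6, 5, 6)
  P4 needs (0, 3, 6) <= (6, 5, 6) -> finishes; pool += (0, 2, 1) = (6, 7, 7)


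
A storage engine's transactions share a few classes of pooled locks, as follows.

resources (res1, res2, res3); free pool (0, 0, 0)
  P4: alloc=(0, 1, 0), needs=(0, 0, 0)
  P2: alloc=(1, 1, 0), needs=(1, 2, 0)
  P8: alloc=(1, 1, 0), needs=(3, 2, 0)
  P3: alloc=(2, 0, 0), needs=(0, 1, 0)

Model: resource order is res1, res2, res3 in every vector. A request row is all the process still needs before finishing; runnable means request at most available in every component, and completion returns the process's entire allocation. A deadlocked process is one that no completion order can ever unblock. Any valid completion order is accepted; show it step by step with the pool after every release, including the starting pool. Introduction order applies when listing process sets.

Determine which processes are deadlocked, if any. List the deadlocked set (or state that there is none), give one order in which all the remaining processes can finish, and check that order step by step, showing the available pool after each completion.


The deadlocked set is P2 and P8.
Key observation: the pool after P4, P3 is (2, 1, 0); every surviving request exceeds it in res2, so progress ends there.
A valid finishing order for the others: P4, P3. Verifying each step:
  pool = (0, 0, 0)
  run P4 (needs (0, 0, 0), free (0, 0, 0)); after release of (0, 1, 0) the pool is (0, 1, 0)
  run P3 (needs (0, 1, 0), free (0, 1, 0)); after release of (2, 0, 0) the pool is (2, 1, 0)
None of the blocked processes ever fits:
  P2 cannot run: need (1, 2, 0) vs free (2, 1, 0) (insufficient res2)
  P8 cannot run: need (3, 2, 0) vs free (2, 1, 0) (insufficient res1 and res2)


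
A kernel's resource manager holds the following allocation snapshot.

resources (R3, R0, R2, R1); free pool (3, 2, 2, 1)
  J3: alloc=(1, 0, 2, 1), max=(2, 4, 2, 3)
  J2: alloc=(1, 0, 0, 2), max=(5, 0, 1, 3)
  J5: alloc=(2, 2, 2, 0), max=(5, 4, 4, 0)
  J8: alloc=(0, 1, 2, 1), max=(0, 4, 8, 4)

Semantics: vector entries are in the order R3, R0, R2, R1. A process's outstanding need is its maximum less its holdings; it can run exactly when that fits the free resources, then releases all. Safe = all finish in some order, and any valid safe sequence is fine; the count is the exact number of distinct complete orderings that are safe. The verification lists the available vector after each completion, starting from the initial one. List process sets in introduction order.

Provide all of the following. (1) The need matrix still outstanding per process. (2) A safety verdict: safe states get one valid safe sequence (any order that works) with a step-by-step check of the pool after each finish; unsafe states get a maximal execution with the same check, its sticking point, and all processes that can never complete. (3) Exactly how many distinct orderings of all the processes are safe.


(1) Outstanding need per process (order R3, R0, R2, R1):
  J3: (1, 4, 0, 2)
  J2: (4, 0, 1, 1)
  J5: (3, 2, 2, 0)
  J8: (0, 3, 6, 3)
(2) SAFE, for example via the order J5, J2, J3, J8.
Key observation: the first exact fit in this order is J5 — it needs (3, 2, 2, 0) with (3, 2, 2, 1) free, meeting a requested resource to the last unit.
Verifying each step:
  pool = (3, 2, 2, 1)
  J5 needs (3, 2, 2, 0) <= (3, 2, 2, 1) -> finishes; pool += (2, 2, 2, 0) = (5, 4, 4, 1)
  J2 needs (4, 0, 1, 1) <= (5, 4, 4, 1) -> finishes; pool += (1, 0, 0, 2) = (6, 4, 4, 3)
  J3 needs (1, 4, 0, 2) <= (6, 4, 4, 3) -> finishes; pool += (1, 0, 2, 1) = (7, 4, 6, 4)
  J8 needs (0, 3, 6, 3) <= (7, 4, 6, 4) -> finishes; pool += (0, 1, 2, 1) = (7, 5, 8, 5)
(3) Exactly 1 of the possible complete orderings is a safe sequence.


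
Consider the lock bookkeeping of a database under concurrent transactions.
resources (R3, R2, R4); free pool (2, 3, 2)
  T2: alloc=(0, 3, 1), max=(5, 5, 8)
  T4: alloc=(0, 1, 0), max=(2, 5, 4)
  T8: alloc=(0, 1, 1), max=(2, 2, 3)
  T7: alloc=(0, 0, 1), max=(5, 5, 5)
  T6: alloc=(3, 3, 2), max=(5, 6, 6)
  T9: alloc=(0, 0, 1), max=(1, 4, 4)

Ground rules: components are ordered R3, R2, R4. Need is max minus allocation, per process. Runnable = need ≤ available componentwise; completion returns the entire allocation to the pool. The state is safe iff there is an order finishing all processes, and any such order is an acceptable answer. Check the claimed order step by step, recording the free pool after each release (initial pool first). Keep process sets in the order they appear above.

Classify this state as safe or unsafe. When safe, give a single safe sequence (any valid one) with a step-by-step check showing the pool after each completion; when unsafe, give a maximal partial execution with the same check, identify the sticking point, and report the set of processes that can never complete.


SAFE — a valid safe sequence is T8, T9, T6, T7, T2, T4.
Key observation: the order's first zero-slack moment is T8 ((2, 1, 2) needed, (2, 3, 2) free — a requested resource with nothing to spare).
Verifying each step:
  pool = (2, 3, 2)
  T8 needs (2, 1, 2) <= (2, 3, 2) -> finishes; pool += (0, 1, 1) = (2, 4, 3)
  T9 needs (1, 4, 3) <= (2, 4, 3) -> finishes; pool += (0, 0, 1) = (2, 4, 4)
  T6 needs (2, 3, 4) <= (2, 4, 4) -> finishes; pool += (3, 3, 2) = (5, 7, 6)
  T7 needs (5, 5, 4) <= (5, 7, 6) -> finishes; pool += (0, 0, 1) = (5, 7, 7)
  T2 needs (5, 2, 7) <= (5, 7, 7) -> finishes; pool += (0, 3, 1) = (5, 10, 8)
  T4 needs (2, 4, 4) <= (5, 10, 8) -> finishes; pool += (0, 1, 0) = (5, 11, 8)


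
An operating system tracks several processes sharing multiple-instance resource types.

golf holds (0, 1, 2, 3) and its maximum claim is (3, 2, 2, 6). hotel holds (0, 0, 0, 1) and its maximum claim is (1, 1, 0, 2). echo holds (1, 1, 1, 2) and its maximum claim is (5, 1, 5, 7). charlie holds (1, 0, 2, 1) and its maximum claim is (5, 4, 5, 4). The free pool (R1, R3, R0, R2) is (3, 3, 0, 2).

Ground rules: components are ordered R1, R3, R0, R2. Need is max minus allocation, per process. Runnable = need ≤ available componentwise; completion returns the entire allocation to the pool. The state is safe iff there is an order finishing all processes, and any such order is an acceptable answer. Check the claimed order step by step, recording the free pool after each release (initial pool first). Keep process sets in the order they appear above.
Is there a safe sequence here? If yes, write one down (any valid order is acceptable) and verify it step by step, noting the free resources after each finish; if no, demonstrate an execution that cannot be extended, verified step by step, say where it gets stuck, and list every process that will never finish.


The state is UNSAFE.
Key observation: no order helps: past hotel, golf, the free pool tops out at (3, 4, 2, 6), below what each blocked process needs in R1.
The run hotel, golf cannot be extended any further. Verifying each step:
  pool = (3, 3, 0, 2)
  hotel: need (1, 1, 0, 1) fits (3, 3, 0, 2); releases (0, 0, 0, 1), pool now (3, 3, 0, 3)
  golf: need (3, 1, 0, 3) fits (3, 3, 0, 3); releases (0, 1, 2, 3), pool now (3, 4, 2, 6)
  echo still needs (4, 0, 4, 5) but only (3, 4, 2, 6) is free — short on R1 and R0
  charlie still needs (4, 4, 3, 3) but only (3, 4, 2, 6) is free — short on R1 and R0
Never able to finish: echo and charlie.


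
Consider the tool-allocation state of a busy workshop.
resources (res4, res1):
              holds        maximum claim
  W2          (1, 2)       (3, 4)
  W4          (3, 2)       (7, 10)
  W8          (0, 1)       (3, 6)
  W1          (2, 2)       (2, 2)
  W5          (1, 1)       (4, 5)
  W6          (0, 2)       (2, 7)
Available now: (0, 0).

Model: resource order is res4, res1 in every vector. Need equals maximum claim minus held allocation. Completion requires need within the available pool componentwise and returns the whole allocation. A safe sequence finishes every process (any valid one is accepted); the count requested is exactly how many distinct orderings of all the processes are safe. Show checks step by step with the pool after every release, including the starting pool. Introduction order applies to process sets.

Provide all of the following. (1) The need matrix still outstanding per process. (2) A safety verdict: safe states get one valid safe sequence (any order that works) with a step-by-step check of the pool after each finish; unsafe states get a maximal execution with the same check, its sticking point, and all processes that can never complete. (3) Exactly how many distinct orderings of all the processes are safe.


(1) Need matrix, components ordered res4, res1:
  W2: (2, 2)
  W4: (4, 8)
  W8: (3, 5)
  W1: (0, 0)
  W5: (3, 4)
  W6: (2, 5)
(2) SAFE. One safe sequence: W1, W2, W5, W8, W6, W4.
Key observation: at W2 the run first touches a limit — (2, 2) against (2, 2), exact on a resource it actually requests.
Check, step by step:
  pool = (0, 0)
  W1: need (0, 0) fits (0, 0); releases (2, 2), pool now (2, 2)
  W2: need (2, 2) fits (2, 2); releases (1, 2), pool now (3, 4)
  W5: need (3, 4) fits (3, 4); releases (1, 1), pool now (4, 5)
  W8: need (3, 5) fits (4, 5); releases (0, 1), pool now (4, 6)
  W6: need (2, 5) fits (4, 6); releases (0, 2), pool now (4, 8)
  W4: need (4, 8) fits (4, 8); releases (3, 2), pool now (7, 10)
(3) Precisely 2 of the possible complete orderings are safe sequences.


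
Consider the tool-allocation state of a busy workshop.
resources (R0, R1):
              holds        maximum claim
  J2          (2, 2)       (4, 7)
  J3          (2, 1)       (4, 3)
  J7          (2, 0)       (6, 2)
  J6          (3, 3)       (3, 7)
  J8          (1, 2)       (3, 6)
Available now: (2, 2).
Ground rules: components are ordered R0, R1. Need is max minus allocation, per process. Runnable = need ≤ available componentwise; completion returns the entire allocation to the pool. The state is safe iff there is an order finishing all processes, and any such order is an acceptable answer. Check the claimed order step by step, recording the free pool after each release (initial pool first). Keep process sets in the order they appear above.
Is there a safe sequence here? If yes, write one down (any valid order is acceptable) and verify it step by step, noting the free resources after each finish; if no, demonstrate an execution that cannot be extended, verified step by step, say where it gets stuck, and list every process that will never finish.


UNSAFE — no complete ordering exists.
Key observation: J3, J7 can finish, but then (6, 3) is all there is, and the blocked group's R1 demands exceed it.
A maximal execution: J3, J7 — then nothing else fits. Step-by-step check:
  pool = (2, 2)
  J3 needs (2, 2) <= (2, 2) -> finishes; pool += (2, 1) = (4, 3)
  J7 needs (4, 2) <= (4, 3) -> finishes; pool += (2, 0) = (6, 3)
  blocked: J2 wants (2, 5), pool (6, 3) — not enough R1
  blocked: J6 wants (0, 4), pool (6, 3) — not enough R1
  blocked: J8 wants (2, 4), pool (6, 3) — not enough R1
Never able to finish: J2, J6 and J8.


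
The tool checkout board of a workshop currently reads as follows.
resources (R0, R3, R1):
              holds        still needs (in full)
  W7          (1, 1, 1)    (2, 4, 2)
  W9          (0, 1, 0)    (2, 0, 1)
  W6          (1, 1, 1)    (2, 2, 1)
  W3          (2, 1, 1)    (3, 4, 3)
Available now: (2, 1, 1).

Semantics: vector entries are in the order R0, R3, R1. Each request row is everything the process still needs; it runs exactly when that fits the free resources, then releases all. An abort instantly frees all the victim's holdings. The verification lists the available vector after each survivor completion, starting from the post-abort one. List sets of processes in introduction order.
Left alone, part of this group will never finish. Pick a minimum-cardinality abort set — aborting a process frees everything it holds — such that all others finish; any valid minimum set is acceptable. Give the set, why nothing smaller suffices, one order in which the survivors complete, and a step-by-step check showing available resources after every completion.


Minimum abort set: W7.
Key observation: aborting W7 returns (1, 1, 1), and W3 — hopeless before — runs at step 3 with the returned capacity in the pool.
Minimality: the empty abort set fails — the state is deadlocked as it stands.
The survivors complete as W9, W6, W3. Step-by-step check (starting from the post-abort pool):
  pool = (3, 2, 2)
  W9 needs (2, 0, 1) <= (3, 2, 2) -> finishes; pool += (0, 1, 0) = (3, 3, 2)
  W6 needs (2, 2, 1) <= (3, 3, 2) -> finishes; pool += (1, 1, 1) = (4, 4, 3)
  W3 needs (3, 4, 3) <= (4, 4, 3) -> finishes; pool += (2, 1, 1) = (6, 5, 4)


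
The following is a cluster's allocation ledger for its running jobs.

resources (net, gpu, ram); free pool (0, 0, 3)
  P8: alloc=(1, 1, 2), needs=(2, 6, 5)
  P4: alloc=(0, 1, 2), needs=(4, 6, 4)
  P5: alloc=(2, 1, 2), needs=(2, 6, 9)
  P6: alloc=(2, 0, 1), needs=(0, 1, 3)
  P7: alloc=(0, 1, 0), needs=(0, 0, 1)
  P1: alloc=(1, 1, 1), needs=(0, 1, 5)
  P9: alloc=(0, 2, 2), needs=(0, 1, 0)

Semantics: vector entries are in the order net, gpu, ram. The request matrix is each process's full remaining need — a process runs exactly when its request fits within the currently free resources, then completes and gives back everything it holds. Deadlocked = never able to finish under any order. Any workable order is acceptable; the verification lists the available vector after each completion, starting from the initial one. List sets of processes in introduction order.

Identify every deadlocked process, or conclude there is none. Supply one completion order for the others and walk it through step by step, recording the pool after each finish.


Deadlocked: P8, P4 and P5.
Key observation: gpu is the bottleneck — with P7, P6, P9, P1 done the pool holds (3, 4, 7), short of every remaining need.
One completion order for the rest: P7, P6, P9, P1. Check, step by step:
  pool = (0, 0, 3)
  P7 needs (0, 0, 1) <= (0, 0, 3) -> finishes; pool += (0, 1, 0) = (0, 1, 3)
  P6 needs (0, 1, 3) <= (0, 1, 3) -> finishes; pool += (2, 0, 1) = (2, 1, 4)
  P9 needs (0, 1, 0) <= (2, 1, 4) -> finishes; pool += (0, 2, 2) = (2, 3, 6)
  P1 needs (0, 1, 5) <= (2, 3, 6) -> finishes; pool += (1, 1, 1) = (3, 4, 7)
None of the blocked processes ever fits:
  P8 still needs (2, 6, 5) but only (3, 4, 7) is free — short on gpu
  P4 still needs (4, 6, 4) but only (3, 4, 7) is free — short on net and gpu
  P5 still needs (2, 6, 9) but only (3, 4, 7) is free — short on gpu and ram


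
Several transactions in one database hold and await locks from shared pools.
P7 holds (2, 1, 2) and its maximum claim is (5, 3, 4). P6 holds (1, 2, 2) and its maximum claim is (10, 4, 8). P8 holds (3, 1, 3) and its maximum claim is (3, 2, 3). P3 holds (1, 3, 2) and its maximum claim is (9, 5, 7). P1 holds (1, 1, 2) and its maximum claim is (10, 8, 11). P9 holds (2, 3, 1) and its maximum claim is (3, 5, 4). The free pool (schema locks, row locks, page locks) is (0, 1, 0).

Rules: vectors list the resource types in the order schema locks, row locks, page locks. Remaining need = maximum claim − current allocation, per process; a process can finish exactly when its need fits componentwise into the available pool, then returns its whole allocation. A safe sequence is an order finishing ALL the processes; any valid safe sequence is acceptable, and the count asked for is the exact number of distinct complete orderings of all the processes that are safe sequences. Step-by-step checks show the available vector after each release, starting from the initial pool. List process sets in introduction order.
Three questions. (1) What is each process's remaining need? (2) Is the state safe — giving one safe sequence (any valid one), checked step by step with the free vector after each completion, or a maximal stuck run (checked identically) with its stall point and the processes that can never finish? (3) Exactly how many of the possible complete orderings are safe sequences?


(1) Need matrix, components ordered schema locks, row locks, page locks:
  P7: (3, 2, 2)
  P6: (9, 2, 6)
  P8: (0, 1, 0)
  P3: (8, 2, 5)
  P1: (9, 7, 9)
  P9: (1, 2, 3)
(2) UNSAFE.
Key observation: after P8, P7, P9 complete, (7, 6, 6) is the best the pool ever gets, yet each leftover process wants more schema locks.
A maximal execution: P8, P7, P9 — then nothing else fits. Verifying each step:
  pool = (0, 1, 0)
  P8 needs (0, 1, 0) <= (0, 1, 0) -> finishes; pool += (3, 1, 3) = (3, 2, 3)
  P7 needs (3, 2, 2) <= (3, 2, 3) -> finishes; pool += (2, 1, 2) = (5, 3, 5)
  P9 needs (1, 2, 3) <= (5, 3, 5) -> finishes; pool += (2, 3, 1) = (7, 6, 6)
  blocked: P6 wants (9, 2, 6), pool (7, 6, 6) — not enough schema locks
  blocked: P3 wants (8, 2, 5), pool (7, 6, 6) — not enough schema locks
  blocked: P1 wants (9, 7, 9), pool (7, 6, 6) — not enough schema locks, row locks and page locks
Permanently blocked: P6, P3 and P1.
(3) Precisely 0 of the possible complete orderings are safe sequences.


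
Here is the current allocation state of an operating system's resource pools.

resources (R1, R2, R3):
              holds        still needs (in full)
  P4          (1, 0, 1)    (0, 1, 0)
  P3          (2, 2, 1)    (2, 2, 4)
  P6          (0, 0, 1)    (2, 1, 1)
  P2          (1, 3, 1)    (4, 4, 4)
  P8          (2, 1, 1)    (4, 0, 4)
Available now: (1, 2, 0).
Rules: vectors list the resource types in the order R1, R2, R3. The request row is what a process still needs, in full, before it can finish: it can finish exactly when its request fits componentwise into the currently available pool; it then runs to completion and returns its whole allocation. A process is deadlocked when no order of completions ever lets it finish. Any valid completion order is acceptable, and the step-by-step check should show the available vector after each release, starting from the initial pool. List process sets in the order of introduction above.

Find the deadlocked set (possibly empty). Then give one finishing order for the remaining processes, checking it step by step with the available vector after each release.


Deadlocked set: P3, P2 and P8.
Key observation: even finishing P4, P6 leaves just (2, 2, 2) free — too little R3 for any of the remaining processes.
A valid finishing order for the others: P4, P6. Check, step by step:
  pool = (1, 2, 0)
  P4 needs (0, 1, 0) <= (1, 2, 0) -> finishes; pool += (1, 0, 1) = (2, 2, 1)
  P6 needs (2, 1, 1) <= (2, 2, 1) -> finishes; pool += (0, 0, 1) = (2, 2, 2)
The stuck group stays short no matter what:
  P3 cannot run: need (2, 2, 4) vs free (2, 2, 2) (insufficient R3)
  P2 cannot run: need (4, 4, 4) vs free (2, 2, 2) (insufficient R1, R2 and R3)
  P8 cannot run: need (4, 0, 4) vs free (2, 2, 2) (insufficient R1 and R3)


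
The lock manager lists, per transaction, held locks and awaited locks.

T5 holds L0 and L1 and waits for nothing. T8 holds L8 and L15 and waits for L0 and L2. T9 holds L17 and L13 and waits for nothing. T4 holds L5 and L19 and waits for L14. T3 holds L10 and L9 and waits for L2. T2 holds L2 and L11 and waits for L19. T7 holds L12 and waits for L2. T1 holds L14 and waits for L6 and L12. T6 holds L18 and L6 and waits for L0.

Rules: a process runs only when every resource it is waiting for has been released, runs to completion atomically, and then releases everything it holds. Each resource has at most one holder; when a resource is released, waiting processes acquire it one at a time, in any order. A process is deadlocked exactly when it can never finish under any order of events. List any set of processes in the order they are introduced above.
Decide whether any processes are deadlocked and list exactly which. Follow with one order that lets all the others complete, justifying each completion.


Deadlocked set: T8, T4, T3, T2, T7 and T1.
Key observation: nobody on the ring T2 -> T4 -> T1 -> T7 -> T2 can start until another member finishes, which never happens; T8 and T3 wait into the deadlock from upstream.
The rest can finish in the order T5, T9, T6.
Verifying each step:
  run T5 (it waits on nothing); releases L0 and L1
  run T9 (it waits on nothing); releases L17 and L13
  T6: everything it awaited (L0) is free; runs, freeing L18 and L6


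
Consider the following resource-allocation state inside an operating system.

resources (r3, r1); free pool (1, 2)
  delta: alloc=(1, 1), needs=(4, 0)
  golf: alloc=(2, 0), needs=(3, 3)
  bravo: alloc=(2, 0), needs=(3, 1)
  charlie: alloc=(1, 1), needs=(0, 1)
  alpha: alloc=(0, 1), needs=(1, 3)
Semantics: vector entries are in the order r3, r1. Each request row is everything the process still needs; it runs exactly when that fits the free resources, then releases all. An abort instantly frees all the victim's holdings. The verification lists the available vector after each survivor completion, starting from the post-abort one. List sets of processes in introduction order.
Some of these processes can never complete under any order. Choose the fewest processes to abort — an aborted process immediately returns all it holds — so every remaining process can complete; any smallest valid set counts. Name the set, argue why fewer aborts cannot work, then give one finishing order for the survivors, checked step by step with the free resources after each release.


The answer: abort bravo.
Key observation: the returned (2, 0) from bravo is what brings delta — unrunnable before, under any order — into play at step 2.
No smaller set exists: with zero aborts the deadlock remains.
One survivor order: charlie, delta, alpha, golf. Verifying each step (post-abort pool first):
  pool = (3, 2)
  charlie needs (0, 1) <= (3, 2) -> finishes; pool += (1, 1) = (4, 3)
  delta needs (4, 0) <= (4, 3) -> finishes; pool += (1, 1) = (5, 4)
  alpha needs (1, 3) <= (5, 4) -> finishes; pool += (0, 1) = (5, 5)
  golf needs (3, 3) <= (5, 5) -> finishes; pool += (2, 0) = (7, 5)


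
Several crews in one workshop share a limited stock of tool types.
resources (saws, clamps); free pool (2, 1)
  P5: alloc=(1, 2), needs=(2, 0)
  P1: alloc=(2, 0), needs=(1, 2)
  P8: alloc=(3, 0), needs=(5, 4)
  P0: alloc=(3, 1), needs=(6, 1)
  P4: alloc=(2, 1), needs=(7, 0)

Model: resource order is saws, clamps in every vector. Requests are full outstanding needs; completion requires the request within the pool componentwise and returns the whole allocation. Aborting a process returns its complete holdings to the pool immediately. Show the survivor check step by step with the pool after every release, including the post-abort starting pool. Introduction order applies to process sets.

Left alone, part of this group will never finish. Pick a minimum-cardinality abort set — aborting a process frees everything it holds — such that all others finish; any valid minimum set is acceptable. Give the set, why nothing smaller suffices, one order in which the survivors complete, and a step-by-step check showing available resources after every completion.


Minimum abort set: P8.
Key observation: aborting P8 returns (3, 0), and P0 — hopeless before — runs at step 2 with the returned capacity in the pool.
No smaller set exists: with zero aborts the deadlock remains.
The survivors complete as P5, P0, P1, P4. Verifying each step (starting from the post-abort pool):
  pool = (5, 1)
  run P5 (needs (2, 0), free (5, 1)); after release of (1, 2) the pool is (6, 3)
  run P0 (needs (6, 1), free (6, 3)); after release of (3, 1) the pool is (9, 4)
  run P1 (needs (1, 2), free (9, 4)); after release of (2, 0) the pool is (11, 4)
  run P4 (needs (7, 0), free (11, 4)); after release of (2, 1) the pool is (13, 5)


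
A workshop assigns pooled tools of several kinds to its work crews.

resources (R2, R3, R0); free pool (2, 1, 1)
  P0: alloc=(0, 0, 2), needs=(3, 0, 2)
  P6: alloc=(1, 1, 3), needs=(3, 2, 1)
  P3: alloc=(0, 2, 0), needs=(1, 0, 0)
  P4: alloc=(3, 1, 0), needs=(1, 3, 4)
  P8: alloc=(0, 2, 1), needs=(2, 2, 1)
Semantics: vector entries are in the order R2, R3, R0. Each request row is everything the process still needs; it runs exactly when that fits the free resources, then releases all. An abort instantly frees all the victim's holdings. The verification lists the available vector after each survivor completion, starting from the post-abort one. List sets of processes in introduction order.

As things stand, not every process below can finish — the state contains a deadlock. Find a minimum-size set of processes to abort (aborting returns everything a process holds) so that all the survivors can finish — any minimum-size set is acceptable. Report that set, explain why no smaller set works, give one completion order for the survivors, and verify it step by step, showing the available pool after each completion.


Minimum abort set: P6.
Key observation: P0 had no path to completion before; after the abort of P6 ((1, 1, 3) returned), step 1 is where it fits.
Minimality: the empty abort set fails — the state is deadlocked as it stands.
The survivors complete as P0, P3, P8, P4. Verifying each step (starting from the post-abort pool):
  pool = (3, 2, 4)
  P0 needs (3, 0, 2) <= (3, 2, 4) -> finishes; pool += (0, 0, 2) = (3, 2, 6)
  P3 needs (1, 0, 0) <= (3, 2, 6) -> finishes; pool += (0, 2, 0) = (3, 4, 6)
  P8 needs (2, 2, 1) <= (3, 4, 6) -> finishes; pool += (0, 2, 1) = (3, 6, 7)
  P4 needs (1, 3, 4) <= (3, 6, 7) -> finishes; pool += (3, 1, 0) = (6, 7, 7)


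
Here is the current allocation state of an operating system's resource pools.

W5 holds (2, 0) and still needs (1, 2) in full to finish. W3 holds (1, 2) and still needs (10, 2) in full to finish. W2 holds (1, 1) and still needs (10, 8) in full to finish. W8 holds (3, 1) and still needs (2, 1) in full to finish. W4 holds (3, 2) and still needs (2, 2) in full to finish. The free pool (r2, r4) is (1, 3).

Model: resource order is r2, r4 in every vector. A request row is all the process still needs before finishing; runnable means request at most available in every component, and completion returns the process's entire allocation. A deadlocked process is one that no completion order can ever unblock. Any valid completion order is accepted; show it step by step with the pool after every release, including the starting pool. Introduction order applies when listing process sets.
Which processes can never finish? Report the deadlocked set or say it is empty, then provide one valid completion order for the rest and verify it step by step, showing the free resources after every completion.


Deadlocked set: W3 and W2.
Key observation: even finishing W5, W4, W8 leaves just (9, 6) free — too little r2 for any of the remaining processes.
One completion order for the rest: W5, W4, W8. Step-by-step check:
  pool = (1, 3)
  W5 needs (1, 2) <= (1, 3) -> finishes; pool += (2, 0) = (3, 3)
  W4 needs (2, 2) <= (3, 3) -> finishes; pool += (3, 2) = (6, 5)
  W8 needs (2, 1) <= (6, 5) -> finishes; pool += (3, 1) = (9, 6)
The blocked processes can never fit:
  W3 cannot run: need (10, 2) vs free (9, 6) (insufficient r2)
  W2 cannot run: need (10, 8) vs free (9, 6) (insufficient r2 and r4)


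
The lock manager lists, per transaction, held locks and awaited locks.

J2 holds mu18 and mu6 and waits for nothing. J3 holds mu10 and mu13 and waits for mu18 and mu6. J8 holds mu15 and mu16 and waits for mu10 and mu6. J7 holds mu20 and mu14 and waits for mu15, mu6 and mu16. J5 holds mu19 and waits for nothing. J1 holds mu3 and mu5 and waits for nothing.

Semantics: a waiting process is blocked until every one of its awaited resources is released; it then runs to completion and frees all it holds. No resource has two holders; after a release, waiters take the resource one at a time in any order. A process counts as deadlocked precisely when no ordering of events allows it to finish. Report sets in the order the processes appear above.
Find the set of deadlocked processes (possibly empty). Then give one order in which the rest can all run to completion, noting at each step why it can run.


Nothing here is deadlocked.
Key observation: there is no circular wait here — follow any chain and it reaches a process that is free to run now.
One completion order for the rest: J2, J3, J8, J5, J7, J1.
Verifying each step:
  J2: no waits; runs immediately, freeing mu18 and mu6
  run J3 (all its waits — mu18 and mu6 — are resolved); releases mu10 and mu13
  run J8 (all its waits — mu10 and mu6 — are resolved); releases mu15 and mu16
  J5: no waits; runs immediately, freeing mu19
  run J7 (all its waits — mu15, mu6 and mu16 — are resolved); releases mu20 and mu14
  J1: no waits; runs immediately, freeing mu3 and mu5


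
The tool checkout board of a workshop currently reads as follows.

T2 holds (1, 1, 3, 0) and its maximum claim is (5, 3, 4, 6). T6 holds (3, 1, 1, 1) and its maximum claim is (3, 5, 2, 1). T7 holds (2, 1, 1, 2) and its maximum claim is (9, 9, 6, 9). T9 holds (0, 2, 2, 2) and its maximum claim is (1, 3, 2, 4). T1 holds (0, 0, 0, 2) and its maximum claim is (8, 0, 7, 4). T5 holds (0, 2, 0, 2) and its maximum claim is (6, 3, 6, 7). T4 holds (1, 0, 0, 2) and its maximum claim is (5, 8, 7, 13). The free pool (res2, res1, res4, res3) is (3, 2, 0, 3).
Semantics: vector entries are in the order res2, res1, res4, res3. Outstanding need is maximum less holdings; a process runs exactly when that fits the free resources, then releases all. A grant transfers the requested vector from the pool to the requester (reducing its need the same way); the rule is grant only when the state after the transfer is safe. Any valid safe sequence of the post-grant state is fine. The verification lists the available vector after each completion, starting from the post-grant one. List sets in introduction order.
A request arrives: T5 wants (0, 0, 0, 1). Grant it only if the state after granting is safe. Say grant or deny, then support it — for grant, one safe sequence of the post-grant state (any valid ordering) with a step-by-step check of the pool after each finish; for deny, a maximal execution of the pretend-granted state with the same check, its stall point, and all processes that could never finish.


DENY. Granting would leave the state unsafe.
Key observation: after T9, T6 the pool peaks at (6, 5, 3, 5), and each blocked process is short somewhere: T2 on res3; T7 on res2, res1, res4, res3; T1 on res2, res4; T5 on res4; T4 on res1, res4, res3.
Pretend the grant happened; the run T9, T6 goes as far as possible. Verifying each step:
  pool = (3, 2, 0, 2)
  T9 needs (1, 1, 0, 2) <= (3, 2, 0, 2) -> finishes; pool += (0, 2, 2, 2) = (3, 4, 2, 4)
  T6 needs (0, 4, 1, 0) <= (3, 4, 2, 4) -> finishes; pool += (3, 1, 1, 1) = (6, 5, 3, 5)
  T2 still needs (4, 2, 1, 6) but only (6, 5, 3, 5) is free — short on res3
  T7 still needs (7, 8, 5, 7) but only (6, 5, 3, 5) is free — short on res2, res1, res4 and res3
  T1 still needs (8, 0, 7, 2) but only (6, 5, 3, 5) is free — short on res2 and res4
  T5 still needs (6, 1, 6, 4) but only (6, 5, 3, 5) is free — short on res4
  T4 still needs (4, 8, 7, 11) but only (6, 5, 3, 5) is free — short on res1, res4 and res3
Had the request been granted, T2, T7, T1, T5 and T4 could never finish.


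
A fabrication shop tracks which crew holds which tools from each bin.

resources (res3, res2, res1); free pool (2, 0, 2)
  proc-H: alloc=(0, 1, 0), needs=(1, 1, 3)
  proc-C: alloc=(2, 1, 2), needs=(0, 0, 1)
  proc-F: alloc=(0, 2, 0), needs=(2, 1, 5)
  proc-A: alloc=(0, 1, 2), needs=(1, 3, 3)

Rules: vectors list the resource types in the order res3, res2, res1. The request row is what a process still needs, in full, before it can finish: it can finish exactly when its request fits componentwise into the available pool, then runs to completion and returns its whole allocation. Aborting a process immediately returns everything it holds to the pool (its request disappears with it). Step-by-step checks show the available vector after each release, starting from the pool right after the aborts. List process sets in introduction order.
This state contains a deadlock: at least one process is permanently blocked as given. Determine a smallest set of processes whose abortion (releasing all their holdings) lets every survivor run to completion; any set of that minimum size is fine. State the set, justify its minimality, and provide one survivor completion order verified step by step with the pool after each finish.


Minimum abort set: proc-A.
Key observation: proc-F had no path to completion before; after the abort of proc-A ((0, 1, 2) returned), step 3 is where it fits.
No smaller set exists: with zero aborts the deadlock remains.
The survivors complete as proc-H, proc-C, proc-F. Check, step by step (starting from the post-abort pool):
  pool = (2, 1, 4)
  run proc-H (needs (1, 1, 3), free (2, 1, 4)); after release of (0, 1, 0) the pool is (2, 2, 4)
  run proc-C (needs (0, 0, 1), free (2, 2, 4)); after release of (2, 1, 2) the pool is (4, 3, 6)
  run proc-F (needs (2, 1, 5), free (4, 3, 6)); after release of (0, 2, 0) the pool is (4, 5, 6)


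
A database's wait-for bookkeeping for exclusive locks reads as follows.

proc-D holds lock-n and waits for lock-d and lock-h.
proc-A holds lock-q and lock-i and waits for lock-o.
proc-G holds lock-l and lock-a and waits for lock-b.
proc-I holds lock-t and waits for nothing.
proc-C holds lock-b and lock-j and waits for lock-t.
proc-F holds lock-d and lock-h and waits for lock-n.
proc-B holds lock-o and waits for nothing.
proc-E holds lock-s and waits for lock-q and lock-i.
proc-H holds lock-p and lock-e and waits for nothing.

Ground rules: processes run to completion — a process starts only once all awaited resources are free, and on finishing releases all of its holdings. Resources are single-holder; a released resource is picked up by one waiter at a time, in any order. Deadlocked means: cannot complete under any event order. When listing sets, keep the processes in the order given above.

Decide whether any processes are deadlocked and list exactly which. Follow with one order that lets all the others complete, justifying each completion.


The deadlocked set is proc-D and proc-F.
Key observation: nobody on the ring proc-D -> proc-F -> proc-D can start until another member finishes, which never happens; no other process is dragged down with it.
The rest can finish in the order proc-I, proc-B, proc-H, proc-A, proc-C, proc-G, proc-E.
Verifying each step:
  proc-I waits on nothing -> runs at once and releases lock-t
  proc-B waits on nothing -> runs at once and releases lock-o
  proc-H waits on nothing -> runs at once and releases lock-p and lock-e
  proc-A waits on lock-o — all released -> runs and releases lock-q and lock-i
  proc-C waits on lock-t — all released -> runs and releases lock-b and lock-j
  proc-G waits on lock-b — all released -> runs and releases lock-l and lock-a
  proc-E waits on lock-q and lock-i — all released -> runs and releases lock-s


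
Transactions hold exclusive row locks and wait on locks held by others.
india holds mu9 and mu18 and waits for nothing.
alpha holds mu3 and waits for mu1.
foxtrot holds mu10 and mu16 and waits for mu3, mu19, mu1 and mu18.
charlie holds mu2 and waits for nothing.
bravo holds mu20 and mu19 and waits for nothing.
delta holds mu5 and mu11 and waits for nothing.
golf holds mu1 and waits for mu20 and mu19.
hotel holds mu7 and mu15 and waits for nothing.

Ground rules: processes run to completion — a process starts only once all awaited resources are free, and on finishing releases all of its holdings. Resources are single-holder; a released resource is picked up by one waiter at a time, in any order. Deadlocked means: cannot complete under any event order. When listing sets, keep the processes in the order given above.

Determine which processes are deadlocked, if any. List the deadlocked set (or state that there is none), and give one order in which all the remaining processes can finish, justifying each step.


No process is deadlocked.
Key observation: there is no circular wait here — follow any chain and it reaches a process that is free to run now.
The rest can finish in the order delta, bravo, india, golf, alpha, foxtrot, hotel, charlie.
Check, step by step:
  delta waits on nothing -> runs at once and releases mu5 and mu11
  bravo waits on nothing -> runs at once and releases mu20 and mu19
  india waits on nothing -> runs at once and releases mu9 and mu18
  run golf (all its waits — mu20 and mu19 — are resolved); releases mu1
  run alpha (all its waits — mu1 — are resolved); releases mu3
  run foxtrot (all its waits — mu3, mu19, mu1 and mu18 — are resolved); releases mu10 and mu16
  hotel waits on nothing -> runs at once and releases mu7 and mu15
  charlie waits on nothing -> runs at once and releases mu2
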